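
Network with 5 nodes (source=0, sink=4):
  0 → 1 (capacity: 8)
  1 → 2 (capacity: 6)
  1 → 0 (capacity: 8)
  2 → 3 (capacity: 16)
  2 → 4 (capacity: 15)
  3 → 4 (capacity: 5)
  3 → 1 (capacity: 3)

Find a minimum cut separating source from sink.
Min cut value = 6, edges: (1,2)

Min cut value: 6
Partition: S = [0, 1], T = [2, 3, 4]
Cut edges: (1,2)

By max-flow min-cut theorem, max flow = min cut = 6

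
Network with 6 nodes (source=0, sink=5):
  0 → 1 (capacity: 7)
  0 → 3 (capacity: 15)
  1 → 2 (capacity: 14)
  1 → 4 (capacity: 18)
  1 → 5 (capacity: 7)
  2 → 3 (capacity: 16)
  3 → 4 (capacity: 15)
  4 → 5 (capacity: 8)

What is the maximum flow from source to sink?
Maximum flow = 15

Max flow: 15

Flow assignment:
  0 → 1: 7/7
  0 → 3: 8/15
  1 → 5: 7/7
  3 → 4: 8/15
  4 → 5: 8/8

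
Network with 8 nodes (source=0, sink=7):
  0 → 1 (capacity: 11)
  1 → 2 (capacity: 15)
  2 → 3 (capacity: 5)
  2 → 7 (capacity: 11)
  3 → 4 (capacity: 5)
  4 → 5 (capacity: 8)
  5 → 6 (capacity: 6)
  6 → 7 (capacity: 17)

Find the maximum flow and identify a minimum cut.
Max flow = 11, Min cut edges: (0,1)

Maximum flow: 11
Minimum cut: (0,1)
Partition: S = [0], T = [1, 2, 3, 4, 5, 6, 7]

Max-flow min-cut theorem verified: both equal 11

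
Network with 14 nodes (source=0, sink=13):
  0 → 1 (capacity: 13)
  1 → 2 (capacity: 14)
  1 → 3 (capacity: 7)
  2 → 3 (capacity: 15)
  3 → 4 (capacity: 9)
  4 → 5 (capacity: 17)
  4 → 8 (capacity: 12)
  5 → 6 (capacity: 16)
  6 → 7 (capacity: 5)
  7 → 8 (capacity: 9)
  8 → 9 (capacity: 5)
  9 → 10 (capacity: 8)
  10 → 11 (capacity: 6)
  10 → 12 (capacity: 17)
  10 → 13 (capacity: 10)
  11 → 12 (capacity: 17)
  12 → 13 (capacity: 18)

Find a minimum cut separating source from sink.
Min cut value = 5, edges: (8,9)

Min cut value: 5
Partition: S = [0, 1, 2, 3, 4, 5, 6, 7, 8], T = [9, 10, 11, 12, 13]
Cut edges: (8,9)

By max-flow min-cut theorem, max flow = min cut = 5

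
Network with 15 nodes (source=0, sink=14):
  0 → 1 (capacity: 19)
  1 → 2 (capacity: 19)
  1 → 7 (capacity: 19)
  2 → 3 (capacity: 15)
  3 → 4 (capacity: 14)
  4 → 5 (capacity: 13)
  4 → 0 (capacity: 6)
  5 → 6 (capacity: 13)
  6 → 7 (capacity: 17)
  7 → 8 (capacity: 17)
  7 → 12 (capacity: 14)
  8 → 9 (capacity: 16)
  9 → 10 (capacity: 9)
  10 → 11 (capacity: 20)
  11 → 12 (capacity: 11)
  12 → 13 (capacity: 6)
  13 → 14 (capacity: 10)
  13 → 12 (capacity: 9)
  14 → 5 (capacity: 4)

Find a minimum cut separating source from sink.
Min cut value = 6, edges: (12,13)

Min cut value: 6
Partition: S = [0, 1, 2, 3, 4, 5, 6, 7, 8, 9, 10, 11, 12], T = [13, 14]
Cut edges: (12,13)

By max-flow min-cut theorem, max flow = min cut = 6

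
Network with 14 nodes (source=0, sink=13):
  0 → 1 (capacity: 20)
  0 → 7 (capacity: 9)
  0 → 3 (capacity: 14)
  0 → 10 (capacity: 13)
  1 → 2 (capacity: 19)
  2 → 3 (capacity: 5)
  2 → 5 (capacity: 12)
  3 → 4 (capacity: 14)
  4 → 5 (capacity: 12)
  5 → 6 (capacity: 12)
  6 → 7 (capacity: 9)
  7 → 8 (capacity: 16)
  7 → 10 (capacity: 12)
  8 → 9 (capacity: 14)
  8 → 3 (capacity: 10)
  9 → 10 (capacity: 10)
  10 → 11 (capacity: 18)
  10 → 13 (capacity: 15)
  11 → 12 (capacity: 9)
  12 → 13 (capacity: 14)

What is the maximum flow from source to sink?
Maximum flow = 24

Max flow: 24

Flow assignment:
  0 → 1: 5/20
  0 → 7: 9/9
  0 → 3: 4/14
  0 → 10: 6/13
  1 → 2: 5/19
  2 → 3: 5/5
  3 → 4: 9/14
  4 → 5: 9/12
  5 → 6: 9/12
  6 → 7: 9/9
  7 → 8: 6/16
  7 → 10: 12/12
  8 → 9: 6/14
  9 → 10: 6/10
  10 → 11: 9/18
  10 → 13: 15/15
  11 → 12: 9/9
  12 → 13: 9/14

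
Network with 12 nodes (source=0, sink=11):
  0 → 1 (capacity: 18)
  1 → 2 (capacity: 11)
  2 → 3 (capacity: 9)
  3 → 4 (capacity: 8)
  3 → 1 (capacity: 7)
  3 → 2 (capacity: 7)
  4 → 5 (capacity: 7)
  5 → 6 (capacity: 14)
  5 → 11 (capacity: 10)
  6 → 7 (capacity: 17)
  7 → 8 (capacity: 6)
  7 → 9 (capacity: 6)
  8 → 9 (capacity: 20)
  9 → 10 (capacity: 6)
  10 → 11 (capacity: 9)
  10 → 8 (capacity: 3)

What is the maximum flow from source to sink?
Maximum flow = 7

Max flow: 7

Flow assignment:
  0 → 1: 7/18
  1 → 2: 9/11
  2 → 3: 9/9
  3 → 4: 7/8
  3 → 1: 2/7
  4 → 5: 7/7
  5 → 11: 7/10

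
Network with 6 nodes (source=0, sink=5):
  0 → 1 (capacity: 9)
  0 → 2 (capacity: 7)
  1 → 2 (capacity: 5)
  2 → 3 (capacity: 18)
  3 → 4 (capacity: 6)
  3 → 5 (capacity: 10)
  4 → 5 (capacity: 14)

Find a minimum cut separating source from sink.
Min cut value = 12, edges: (0,2), (1,2)

Min cut value: 12
Partition: S = [0, 1], T = [2, 3, 4, 5]
Cut edges: (0,2), (1,2)

By max-flow min-cut theorem, max flow = min cut = 12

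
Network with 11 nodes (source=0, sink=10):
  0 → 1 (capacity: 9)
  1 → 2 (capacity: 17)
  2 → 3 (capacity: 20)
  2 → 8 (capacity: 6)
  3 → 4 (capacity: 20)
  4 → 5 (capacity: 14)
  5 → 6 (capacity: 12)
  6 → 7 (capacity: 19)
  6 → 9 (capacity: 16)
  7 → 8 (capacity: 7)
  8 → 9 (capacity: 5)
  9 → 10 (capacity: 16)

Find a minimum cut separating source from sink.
Min cut value = 9, edges: (0,1)

Min cut value: 9
Partition: S = [0], T = [1, 2, 3, 4, 5, 6, 7, 8, 9, 10]
Cut edges: (0,1)

By max-flow min-cut theorem, max flow = min cut = 9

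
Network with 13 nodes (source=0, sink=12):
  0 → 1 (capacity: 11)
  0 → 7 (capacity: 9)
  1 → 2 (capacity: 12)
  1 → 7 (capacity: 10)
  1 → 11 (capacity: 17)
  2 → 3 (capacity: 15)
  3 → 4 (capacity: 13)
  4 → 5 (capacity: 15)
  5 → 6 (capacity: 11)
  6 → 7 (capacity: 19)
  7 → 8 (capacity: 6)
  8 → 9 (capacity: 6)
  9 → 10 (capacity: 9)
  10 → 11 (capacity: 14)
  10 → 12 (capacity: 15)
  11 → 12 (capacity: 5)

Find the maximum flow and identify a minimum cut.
Max flow = 11, Min cut edges: (8,9), (11,12)

Maximum flow: 11
Minimum cut: (8,9), (11,12)
Partition: S = [0, 1, 2, 3, 4, 5, 6, 7, 8, 11], T = [9, 10, 12]

Max-flow min-cut theorem verified: both equal 11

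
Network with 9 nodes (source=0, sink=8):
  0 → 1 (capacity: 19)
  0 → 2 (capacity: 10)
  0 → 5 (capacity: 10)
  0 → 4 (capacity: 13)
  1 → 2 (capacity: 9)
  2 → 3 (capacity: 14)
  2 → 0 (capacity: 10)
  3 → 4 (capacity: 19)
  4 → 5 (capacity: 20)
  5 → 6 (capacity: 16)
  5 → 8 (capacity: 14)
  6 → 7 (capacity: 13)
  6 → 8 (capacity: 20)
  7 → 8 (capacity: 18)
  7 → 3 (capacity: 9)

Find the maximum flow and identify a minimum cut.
Max flow = 30, Min cut edges: (5,6), (5,8)

Maximum flow: 30
Minimum cut: (5,6), (5,8)
Partition: S = [0, 1, 2, 3, 4, 5], T = [6, 7, 8]

Max-flow min-cut theorem verified: both equal 30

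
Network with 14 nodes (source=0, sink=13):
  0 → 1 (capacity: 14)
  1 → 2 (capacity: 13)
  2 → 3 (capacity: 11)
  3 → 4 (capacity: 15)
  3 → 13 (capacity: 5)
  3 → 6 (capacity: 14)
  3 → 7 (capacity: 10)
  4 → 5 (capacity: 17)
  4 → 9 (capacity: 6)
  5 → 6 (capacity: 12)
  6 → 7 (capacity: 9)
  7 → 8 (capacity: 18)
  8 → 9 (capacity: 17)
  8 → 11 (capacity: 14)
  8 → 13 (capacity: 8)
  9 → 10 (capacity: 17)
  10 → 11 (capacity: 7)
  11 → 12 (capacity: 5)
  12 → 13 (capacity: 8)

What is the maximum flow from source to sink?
Maximum flow = 11

Max flow: 11

Flow assignment:
  0 → 1: 11/14
  1 → 2: 11/13
  2 → 3: 11/11
  3 → 13: 5/5
  3 → 7: 6/10
  7 → 8: 6/18
  8 → 13: 6/8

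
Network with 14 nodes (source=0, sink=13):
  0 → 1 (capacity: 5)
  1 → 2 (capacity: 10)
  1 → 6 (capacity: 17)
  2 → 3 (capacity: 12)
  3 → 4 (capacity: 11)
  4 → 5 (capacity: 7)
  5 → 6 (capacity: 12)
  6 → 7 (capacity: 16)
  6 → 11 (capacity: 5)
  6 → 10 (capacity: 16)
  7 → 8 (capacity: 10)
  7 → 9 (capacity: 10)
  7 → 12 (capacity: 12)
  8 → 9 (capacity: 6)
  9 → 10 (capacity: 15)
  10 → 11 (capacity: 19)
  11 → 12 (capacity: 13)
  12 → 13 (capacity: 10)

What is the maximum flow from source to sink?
Maximum flow = 5

Max flow: 5

Flow assignment:
  0 → 1: 5/5
  1 → 6: 5/17
  6 → 7: 5/16
  7 → 12: 5/12
  12 → 13: 5/10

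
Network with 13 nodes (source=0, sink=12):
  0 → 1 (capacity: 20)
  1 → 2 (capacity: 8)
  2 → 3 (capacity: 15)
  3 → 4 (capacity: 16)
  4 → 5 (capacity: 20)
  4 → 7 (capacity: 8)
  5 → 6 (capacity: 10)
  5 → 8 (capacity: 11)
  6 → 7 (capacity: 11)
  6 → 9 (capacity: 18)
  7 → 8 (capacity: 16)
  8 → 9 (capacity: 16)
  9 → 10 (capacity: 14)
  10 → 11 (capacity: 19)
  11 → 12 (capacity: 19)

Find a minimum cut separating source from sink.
Min cut value = 8, edges: (1,2)

Min cut value: 8
Partition: S = [0, 1], T = [2, 3, 4, 5, 6, 7, 8, 9, 10, 11, 12]
Cut edges: (1,2)

By max-flow min-cut theorem, max flow = min cut = 8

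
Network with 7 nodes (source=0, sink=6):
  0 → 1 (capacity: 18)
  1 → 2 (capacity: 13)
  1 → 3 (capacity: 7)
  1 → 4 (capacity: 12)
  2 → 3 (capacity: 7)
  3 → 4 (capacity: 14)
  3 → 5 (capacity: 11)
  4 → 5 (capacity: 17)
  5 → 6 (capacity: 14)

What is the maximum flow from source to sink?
Maximum flow = 14

Max flow: 14

Flow assignment:
  0 → 1: 14/18
  1 → 3: 3/7
  1 → 4: 11/12
  3 → 5: 3/11
  4 → 5: 11/17
  5 → 6: 14/14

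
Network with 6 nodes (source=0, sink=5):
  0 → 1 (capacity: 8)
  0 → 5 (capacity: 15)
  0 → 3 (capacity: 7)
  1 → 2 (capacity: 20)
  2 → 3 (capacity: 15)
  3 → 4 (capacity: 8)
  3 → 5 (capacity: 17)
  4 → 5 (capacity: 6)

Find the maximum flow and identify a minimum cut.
Max flow = 30, Min cut edges: (0,1), (0,5), (0,3)

Maximum flow: 30
Minimum cut: (0,1), (0,5), (0,3)
Partition: S = [0], T = [1, 2, 3, 4, 5]

Max-flow min-cut theorem verified: both equal 30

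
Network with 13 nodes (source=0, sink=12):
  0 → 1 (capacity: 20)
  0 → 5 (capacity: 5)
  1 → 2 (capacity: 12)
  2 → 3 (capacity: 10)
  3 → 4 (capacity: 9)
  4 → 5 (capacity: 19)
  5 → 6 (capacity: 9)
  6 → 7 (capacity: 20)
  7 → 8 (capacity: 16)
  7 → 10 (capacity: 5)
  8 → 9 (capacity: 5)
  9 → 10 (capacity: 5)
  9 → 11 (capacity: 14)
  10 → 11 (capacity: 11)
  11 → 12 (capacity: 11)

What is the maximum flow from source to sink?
Maximum flow = 9

Max flow: 9

Flow assignment:
  0 → 1: 9/20
  1 → 2: 9/12
  2 → 3: 9/10
  3 → 4: 9/9
  4 → 5: 9/19
  5 → 6: 9/9
  6 → 7: 9/20
  7 → 8: 4/16
  7 → 10: 5/5
  8 → 9: 4/5
  9 → 11: 4/14
  10 → 11: 5/11
  11 → 12: 9/11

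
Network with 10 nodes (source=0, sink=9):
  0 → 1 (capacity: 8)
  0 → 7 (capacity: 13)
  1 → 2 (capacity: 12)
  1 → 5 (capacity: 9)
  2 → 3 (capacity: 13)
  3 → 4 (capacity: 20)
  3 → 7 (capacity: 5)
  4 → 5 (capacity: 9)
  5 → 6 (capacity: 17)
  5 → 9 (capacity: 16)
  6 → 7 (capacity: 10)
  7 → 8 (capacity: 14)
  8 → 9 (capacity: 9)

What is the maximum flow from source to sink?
Maximum flow = 17

Max flow: 17

Flow assignment:
  0 → 1: 8/8
  0 → 7: 9/13
  1 → 5: 8/9
  5 → 9: 8/16
  7 → 8: 9/14
  8 → 9: 9/9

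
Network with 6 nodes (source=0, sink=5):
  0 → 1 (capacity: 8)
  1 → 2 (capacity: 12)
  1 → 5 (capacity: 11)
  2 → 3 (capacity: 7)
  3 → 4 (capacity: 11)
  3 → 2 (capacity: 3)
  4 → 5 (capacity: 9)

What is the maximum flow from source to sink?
Maximum flow = 8

Max flow: 8

Flow assignment:
  0 → 1: 8/8
  1 → 5: 8/11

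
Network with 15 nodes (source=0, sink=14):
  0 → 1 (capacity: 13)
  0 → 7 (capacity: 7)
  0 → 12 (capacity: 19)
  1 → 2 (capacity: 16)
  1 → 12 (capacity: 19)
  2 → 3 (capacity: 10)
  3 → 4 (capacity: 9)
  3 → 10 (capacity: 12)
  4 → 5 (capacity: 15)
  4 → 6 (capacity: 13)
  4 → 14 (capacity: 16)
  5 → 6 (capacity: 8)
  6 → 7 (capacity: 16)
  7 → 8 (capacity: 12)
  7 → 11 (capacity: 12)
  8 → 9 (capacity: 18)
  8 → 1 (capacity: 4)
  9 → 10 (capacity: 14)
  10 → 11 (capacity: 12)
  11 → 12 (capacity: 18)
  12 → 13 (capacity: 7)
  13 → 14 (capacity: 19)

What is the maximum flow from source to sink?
Maximum flow = 16

Max flow: 16

Flow assignment:
  0 → 1: 9/13
  0 → 12: 7/19
  1 → 2: 9/16
  2 → 3: 9/10
  3 → 4: 9/9
  4 → 14: 9/16
  12 → 13: 7/7
  13 → 14: 7/19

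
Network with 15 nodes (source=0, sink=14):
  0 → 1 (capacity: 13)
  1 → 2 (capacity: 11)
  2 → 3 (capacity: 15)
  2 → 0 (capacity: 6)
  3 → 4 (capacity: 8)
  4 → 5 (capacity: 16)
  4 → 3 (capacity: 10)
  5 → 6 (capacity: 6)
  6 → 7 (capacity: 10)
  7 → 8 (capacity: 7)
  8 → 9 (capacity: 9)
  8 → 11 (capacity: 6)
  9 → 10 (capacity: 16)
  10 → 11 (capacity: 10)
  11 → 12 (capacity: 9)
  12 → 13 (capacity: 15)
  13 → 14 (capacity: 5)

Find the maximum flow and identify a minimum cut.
Max flow = 5, Min cut edges: (13,14)

Maximum flow: 5
Minimum cut: (13,14)
Partition: S = [0, 1, 2, 3, 4, 5, 6, 7, 8, 9, 10, 11, 12, 13], T = [14]

Max-flow min-cut theorem verified: both equal 5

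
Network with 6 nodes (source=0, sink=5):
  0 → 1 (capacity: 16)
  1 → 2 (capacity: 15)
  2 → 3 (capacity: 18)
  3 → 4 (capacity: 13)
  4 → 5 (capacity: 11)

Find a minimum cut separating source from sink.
Min cut value = 11, edges: (4,5)

Min cut value: 11
Partition: S = [0, 1, 2, 3, 4], T = [5]
Cut edges: (4,5)

By max-flow min-cut theorem, max flow = min cut = 11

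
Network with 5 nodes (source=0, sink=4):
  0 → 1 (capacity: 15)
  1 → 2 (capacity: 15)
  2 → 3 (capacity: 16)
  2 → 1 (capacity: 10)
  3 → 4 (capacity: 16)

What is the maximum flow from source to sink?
Maximum flow = 15

Max flow: 15

Flow assignment:
  0 → 1: 15/15
  1 → 2: 15/15
  2 → 3: 15/16
  3 → 4: 15/16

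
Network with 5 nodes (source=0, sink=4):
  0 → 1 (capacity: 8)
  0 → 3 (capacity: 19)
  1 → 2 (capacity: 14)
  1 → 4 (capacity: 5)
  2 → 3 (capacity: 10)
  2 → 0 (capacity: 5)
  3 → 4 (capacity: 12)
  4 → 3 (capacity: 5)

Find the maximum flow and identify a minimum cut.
Max flow = 17, Min cut edges: (1,4), (3,4)

Maximum flow: 17
Minimum cut: (1,4), (3,4)
Partition: S = [0, 1, 2, 3], T = [4]

Max-flow min-cut theorem verified: both equal 17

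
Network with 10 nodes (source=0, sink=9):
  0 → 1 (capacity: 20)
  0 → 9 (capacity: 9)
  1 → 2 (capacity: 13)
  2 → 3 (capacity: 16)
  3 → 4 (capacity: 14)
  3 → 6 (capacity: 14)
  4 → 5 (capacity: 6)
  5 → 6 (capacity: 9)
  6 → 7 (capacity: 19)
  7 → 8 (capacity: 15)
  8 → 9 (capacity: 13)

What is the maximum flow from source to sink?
Maximum flow = 22

Max flow: 22

Flow assignment:
  0 → 1: 13/20
  0 → 9: 9/9
  1 → 2: 13/13
  2 → 3: 13/16
  3 → 6: 13/14
  6 → 7: 13/19
  7 → 8: 13/15
  8 → 9: 13/13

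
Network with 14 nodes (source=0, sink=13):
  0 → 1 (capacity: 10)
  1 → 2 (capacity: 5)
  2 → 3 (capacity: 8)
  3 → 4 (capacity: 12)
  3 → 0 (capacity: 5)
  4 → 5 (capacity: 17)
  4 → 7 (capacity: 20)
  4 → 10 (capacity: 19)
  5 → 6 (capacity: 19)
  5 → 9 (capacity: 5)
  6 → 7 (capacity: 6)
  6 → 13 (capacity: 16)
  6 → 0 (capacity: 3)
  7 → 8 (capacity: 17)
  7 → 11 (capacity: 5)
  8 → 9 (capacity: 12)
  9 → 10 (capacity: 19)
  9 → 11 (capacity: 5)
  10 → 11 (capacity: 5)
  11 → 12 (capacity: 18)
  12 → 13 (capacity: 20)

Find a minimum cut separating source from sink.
Min cut value = 5, edges: (1,2)

Min cut value: 5
Partition: S = [0, 1], T = [2, 3, 4, 5, 6, 7, 8, 9, 10, 11, 12, 13]
Cut edges: (1,2)

By max-flow min-cut theorem, max flow = min cut = 5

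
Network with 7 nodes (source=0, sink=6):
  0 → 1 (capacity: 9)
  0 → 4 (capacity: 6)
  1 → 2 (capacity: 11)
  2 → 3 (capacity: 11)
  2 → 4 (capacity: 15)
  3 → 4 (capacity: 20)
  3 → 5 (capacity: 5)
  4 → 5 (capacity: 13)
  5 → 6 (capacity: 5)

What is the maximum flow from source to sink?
Maximum flow = 5

Max flow: 5

Flow assignment:
  0 → 1: 5/9
  1 → 2: 5/11
  2 → 3: 5/11
  3 → 5: 5/5
  5 → 6: 5/5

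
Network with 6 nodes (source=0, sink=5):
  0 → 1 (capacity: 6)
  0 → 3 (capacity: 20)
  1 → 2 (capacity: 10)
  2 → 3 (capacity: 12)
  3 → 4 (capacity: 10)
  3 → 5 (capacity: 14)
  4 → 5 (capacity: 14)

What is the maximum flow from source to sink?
Maximum flow = 24

Max flow: 24

Flow assignment:
  0 → 1: 4/6
  0 → 3: 20/20
  1 → 2: 4/10
  2 → 3: 4/12
  3 → 4: 10/10
  3 → 5: 14/14
  4 → 5: 10/14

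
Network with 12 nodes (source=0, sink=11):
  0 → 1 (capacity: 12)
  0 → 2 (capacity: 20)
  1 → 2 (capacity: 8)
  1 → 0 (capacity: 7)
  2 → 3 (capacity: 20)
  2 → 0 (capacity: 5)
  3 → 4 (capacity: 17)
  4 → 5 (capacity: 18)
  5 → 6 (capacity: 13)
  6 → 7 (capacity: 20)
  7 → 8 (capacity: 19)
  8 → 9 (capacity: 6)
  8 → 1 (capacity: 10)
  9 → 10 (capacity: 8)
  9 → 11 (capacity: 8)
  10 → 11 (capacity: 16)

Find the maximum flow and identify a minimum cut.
Max flow = 6, Min cut edges: (8,9)

Maximum flow: 6
Minimum cut: (8,9)
Partition: S = [0, 1, 2, 3, 4, 5, 6, 7, 8], T = [9, 10, 11]

Max-flow min-cut theorem verified: both equal 6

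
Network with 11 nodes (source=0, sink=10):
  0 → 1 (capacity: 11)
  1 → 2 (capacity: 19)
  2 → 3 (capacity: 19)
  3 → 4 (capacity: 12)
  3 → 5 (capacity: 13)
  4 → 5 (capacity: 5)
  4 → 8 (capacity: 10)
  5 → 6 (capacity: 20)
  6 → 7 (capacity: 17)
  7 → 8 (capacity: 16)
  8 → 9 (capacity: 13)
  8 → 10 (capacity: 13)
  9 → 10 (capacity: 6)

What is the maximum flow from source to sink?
Maximum flow = 11

Max flow: 11

Flow assignment:
  0 → 1: 11/11
  1 → 2: 11/19
  2 → 3: 11/19
  3 → 4: 11/12
  4 → 5: 1/5
  4 → 8: 10/10
  5 → 6: 1/20
  6 → 7: 1/17
  7 → 8: 1/16
  8 → 10: 11/13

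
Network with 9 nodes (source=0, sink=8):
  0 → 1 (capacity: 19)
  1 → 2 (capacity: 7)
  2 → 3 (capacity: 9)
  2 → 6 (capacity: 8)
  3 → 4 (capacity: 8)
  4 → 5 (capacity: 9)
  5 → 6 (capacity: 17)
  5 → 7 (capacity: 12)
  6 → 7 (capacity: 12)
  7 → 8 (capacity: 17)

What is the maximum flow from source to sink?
Maximum flow = 7

Max flow: 7

Flow assignment:
  0 → 1: 7/19
  1 → 2: 7/7
  2 → 6: 7/8
  6 → 7: 7/12
  7 → 8: 7/17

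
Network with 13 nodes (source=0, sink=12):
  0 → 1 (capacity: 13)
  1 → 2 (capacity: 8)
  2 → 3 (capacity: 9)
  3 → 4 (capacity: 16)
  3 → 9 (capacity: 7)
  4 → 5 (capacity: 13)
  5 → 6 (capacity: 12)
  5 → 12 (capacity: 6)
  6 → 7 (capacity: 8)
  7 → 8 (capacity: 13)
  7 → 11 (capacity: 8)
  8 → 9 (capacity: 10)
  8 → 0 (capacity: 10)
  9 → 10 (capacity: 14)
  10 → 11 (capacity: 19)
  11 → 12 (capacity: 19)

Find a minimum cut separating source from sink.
Min cut value = 8, edges: (1,2)

Min cut value: 8
Partition: S = [0, 1], T = [2, 3, 4, 5, 6, 7, 8, 9, 10, 11, 12]
Cut edges: (1,2)

By max-flow min-cut theorem, max flow = min cut = 8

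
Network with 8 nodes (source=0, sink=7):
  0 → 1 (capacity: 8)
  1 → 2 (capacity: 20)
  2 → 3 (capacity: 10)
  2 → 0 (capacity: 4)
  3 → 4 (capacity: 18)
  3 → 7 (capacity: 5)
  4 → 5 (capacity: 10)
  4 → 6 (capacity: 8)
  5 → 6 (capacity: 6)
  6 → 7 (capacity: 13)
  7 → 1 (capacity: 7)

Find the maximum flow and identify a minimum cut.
Max flow = 8, Min cut edges: (0,1)

Maximum flow: 8
Minimum cut: (0,1)
Partition: S = [0], T = [1, 2, 3, 4, 5, 6, 7]

Max-flow min-cut theorem verified: both equal 8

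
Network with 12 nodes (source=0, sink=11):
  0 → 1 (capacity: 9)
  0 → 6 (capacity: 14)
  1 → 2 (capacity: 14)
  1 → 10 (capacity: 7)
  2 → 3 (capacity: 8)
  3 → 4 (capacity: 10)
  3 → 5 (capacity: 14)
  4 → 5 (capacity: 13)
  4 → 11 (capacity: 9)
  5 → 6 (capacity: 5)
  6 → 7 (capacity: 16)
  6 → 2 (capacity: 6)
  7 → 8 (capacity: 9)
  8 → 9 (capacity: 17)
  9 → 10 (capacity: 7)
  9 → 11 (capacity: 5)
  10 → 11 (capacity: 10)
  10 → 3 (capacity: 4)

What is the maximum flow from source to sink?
Maximum flow = 23

Max flow: 23

Flow assignment:
  0 → 1: 9/9
  0 → 6: 14/14
  1 → 2: 2/14
  1 → 10: 7/7
  2 → 3: 7/8
  3 → 4: 8/10
  4 → 11: 8/9
  6 → 7: 9/16
  6 → 2: 5/6
  7 → 8: 9/9
  8 → 9: 9/17
  9 → 10: 4/7
  9 → 11: 5/5
  10 → 11: 10/10
  10 → 3: 1/4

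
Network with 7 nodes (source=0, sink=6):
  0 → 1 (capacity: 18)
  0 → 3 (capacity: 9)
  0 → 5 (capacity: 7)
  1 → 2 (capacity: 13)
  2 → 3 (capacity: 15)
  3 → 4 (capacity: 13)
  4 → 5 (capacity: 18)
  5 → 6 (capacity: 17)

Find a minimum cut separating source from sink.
Min cut value = 17, edges: (5,6)

Min cut value: 17
Partition: S = [0, 1, 2, 3, 4, 5], T = [6]
Cut edges: (5,6)

By max-flow min-cut theorem, max flow = min cut = 17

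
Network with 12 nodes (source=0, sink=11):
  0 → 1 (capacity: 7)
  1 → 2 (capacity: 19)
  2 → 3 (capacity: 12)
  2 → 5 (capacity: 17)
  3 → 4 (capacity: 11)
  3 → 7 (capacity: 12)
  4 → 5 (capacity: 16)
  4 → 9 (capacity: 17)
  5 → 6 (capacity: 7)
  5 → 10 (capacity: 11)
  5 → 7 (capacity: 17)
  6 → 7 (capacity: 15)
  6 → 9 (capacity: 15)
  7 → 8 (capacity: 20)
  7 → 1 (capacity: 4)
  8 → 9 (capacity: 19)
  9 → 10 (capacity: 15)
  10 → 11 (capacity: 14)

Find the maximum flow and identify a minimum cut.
Max flow = 7, Min cut edges: (0,1)

Maximum flow: 7
Minimum cut: (0,1)
Partition: S = [0], T = [1, 2, 3, 4, 5, 6, 7, 8, 9, 10, 11]

Max-flow min-cut theorem verified: both equal 7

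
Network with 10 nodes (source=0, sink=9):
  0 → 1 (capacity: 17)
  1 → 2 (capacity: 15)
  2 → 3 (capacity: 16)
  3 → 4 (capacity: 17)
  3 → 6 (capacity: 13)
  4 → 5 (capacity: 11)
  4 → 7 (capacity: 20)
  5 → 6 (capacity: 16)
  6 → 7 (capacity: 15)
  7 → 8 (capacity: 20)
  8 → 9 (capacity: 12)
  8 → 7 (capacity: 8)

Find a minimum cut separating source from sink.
Min cut value = 12, edges: (8,9)

Min cut value: 12
Partition: S = [0, 1, 2, 3, 4, 5, 6, 7, 8], T = [9]
Cut edges: (8,9)

By max-flow min-cut theorem, max flow = min cut = 12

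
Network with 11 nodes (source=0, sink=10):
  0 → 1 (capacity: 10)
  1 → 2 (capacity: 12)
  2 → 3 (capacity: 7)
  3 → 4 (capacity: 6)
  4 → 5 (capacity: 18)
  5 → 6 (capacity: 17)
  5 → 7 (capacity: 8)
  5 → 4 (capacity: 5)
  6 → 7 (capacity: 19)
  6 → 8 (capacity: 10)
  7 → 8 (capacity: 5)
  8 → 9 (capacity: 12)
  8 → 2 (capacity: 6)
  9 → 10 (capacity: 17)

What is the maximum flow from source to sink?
Maximum flow = 6

Max flow: 6

Flow assignment:
  0 → 1: 6/10
  1 → 2: 6/12
  2 → 3: 6/7
  3 → 4: 6/6
  4 → 5: 6/18
  5 → 6: 6/17
  6 → 8: 6/10
  8 → 9: 6/12
  9 → 10: 6/17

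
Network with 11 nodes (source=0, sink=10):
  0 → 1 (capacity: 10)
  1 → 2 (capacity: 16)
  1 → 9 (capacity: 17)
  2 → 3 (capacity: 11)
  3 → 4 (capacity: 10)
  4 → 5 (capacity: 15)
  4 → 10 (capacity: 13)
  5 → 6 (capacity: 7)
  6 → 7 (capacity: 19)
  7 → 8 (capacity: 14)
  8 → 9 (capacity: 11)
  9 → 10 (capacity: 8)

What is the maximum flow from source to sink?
Maximum flow = 10

Max flow: 10

Flow assignment:
  0 → 1: 10/10
  1 → 2: 2/16
  1 → 9: 8/17
  2 → 3: 2/11
  3 → 4: 2/10
  4 → 10: 2/13
  9 → 10: 8/8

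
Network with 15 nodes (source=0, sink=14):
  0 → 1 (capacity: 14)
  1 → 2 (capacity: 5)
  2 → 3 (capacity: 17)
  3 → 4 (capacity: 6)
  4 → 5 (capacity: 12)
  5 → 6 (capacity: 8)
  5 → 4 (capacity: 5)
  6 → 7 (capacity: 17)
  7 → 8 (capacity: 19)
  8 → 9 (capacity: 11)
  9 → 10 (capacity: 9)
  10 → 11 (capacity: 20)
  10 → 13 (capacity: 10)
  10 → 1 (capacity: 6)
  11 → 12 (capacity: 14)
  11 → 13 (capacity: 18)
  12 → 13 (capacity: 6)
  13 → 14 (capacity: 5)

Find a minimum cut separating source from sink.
Min cut value = 5, edges: (13,14)

Min cut value: 5
Partition: S = [0, 1, 2, 3, 4, 5, 6, 7, 8, 9, 10, 11, 12, 13], T = [14]
Cut edges: (13,14)

By max-flow min-cut theorem, max flow = min cut = 5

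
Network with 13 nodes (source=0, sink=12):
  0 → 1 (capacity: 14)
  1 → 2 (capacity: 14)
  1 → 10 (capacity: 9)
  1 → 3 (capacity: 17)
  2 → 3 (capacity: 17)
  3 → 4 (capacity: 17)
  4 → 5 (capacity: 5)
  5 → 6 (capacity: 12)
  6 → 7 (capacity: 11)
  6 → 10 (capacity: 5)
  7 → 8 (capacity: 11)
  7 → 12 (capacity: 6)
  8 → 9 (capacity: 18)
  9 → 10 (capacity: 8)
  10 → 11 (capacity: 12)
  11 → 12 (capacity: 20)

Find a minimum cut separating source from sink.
Min cut value = 14, edges: (1,10), (4,5)

Min cut value: 14
Partition: S = [0, 1, 2, 3, 4], T = [5, 6, 7, 8, 9, 10, 11, 12]
Cut edges: (1,10), (4,5)

By max-flow min-cut theorem, max flow = min cut = 14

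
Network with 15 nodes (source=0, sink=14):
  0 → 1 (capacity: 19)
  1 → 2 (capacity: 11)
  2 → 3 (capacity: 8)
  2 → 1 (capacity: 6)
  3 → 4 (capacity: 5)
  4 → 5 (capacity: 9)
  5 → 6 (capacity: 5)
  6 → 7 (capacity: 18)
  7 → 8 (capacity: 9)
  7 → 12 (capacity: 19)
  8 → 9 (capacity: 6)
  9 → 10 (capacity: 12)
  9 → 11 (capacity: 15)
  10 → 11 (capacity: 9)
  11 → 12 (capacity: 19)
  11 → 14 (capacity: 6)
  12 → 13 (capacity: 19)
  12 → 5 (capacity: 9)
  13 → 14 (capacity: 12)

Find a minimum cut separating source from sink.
Min cut value = 5, edges: (5,6)

Min cut value: 5
Partition: S = [0, 1, 2, 3, 4, 5], T = [6, 7, 8, 9, 10, 11, 12, 13, 14]
Cut edges: (5,6)

By max-flow min-cut theorem, max flow = min cut = 5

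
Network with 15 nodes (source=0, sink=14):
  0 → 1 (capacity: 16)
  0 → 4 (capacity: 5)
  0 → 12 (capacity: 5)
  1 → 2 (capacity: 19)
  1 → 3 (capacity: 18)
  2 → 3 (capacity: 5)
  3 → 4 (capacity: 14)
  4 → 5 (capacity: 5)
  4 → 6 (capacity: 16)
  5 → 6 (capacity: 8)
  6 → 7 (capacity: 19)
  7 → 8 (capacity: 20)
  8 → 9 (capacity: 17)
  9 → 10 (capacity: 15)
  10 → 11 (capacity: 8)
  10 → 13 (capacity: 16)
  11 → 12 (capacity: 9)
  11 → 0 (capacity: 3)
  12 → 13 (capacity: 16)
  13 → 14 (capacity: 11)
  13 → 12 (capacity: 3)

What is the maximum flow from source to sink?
Maximum flow = 11

Max flow: 11

Flow assignment:
  0 → 1: 14/16
  1 → 3: 14/18
  3 → 4: 14/14
  4 → 5: 3/5
  4 → 6: 11/16
  5 → 6: 3/8
  6 → 7: 14/19
  7 → 8: 14/20
  8 → 9: 14/17
  9 → 10: 14/15
  10 → 11: 7/8
  10 → 13: 7/16
  11 → 12: 4/9
  11 → 0: 3/3
  12 → 13: 4/16
  13 → 14: 11/11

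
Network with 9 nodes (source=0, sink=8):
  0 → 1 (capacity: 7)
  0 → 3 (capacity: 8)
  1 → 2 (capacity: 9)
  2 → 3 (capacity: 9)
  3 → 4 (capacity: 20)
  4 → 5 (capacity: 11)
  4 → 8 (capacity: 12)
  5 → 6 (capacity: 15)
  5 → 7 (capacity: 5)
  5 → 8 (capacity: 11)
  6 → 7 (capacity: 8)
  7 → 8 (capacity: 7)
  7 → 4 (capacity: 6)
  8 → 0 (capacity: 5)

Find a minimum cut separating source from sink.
Min cut value = 15, edges: (0,1), (0,3)

Min cut value: 15
Partition: S = [0], T = [1, 2, 3, 4, 5, 6, 7, 8]
Cut edges: (0,1), (0,3)

By max-flow min-cut theorem, max flow = min cut = 15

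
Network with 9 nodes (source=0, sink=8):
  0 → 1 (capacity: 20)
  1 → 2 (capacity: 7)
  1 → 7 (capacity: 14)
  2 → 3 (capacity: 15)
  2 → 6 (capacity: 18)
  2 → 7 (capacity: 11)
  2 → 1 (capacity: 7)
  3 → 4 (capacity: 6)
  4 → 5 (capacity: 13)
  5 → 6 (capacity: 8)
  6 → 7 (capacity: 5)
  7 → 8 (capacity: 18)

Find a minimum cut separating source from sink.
Min cut value = 18, edges: (7,8)

Min cut value: 18
Partition: S = [0, 1, 2, 3, 4, 5, 6, 7], T = [8]
Cut edges: (7,8)

By max-flow min-cut theorem, max flow = min cut = 18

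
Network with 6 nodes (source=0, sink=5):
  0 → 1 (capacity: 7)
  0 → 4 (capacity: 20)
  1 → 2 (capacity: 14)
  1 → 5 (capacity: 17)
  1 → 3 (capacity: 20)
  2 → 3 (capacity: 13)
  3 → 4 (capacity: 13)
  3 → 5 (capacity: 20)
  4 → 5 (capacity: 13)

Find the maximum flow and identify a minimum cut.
Max flow = 20, Min cut edges: (0,1), (4,5)

Maximum flow: 20
Minimum cut: (0,1), (4,5)
Partition: S = [0, 4], T = [1, 2, 3, 5]

Max-flow min-cut theorem verified: both equal 20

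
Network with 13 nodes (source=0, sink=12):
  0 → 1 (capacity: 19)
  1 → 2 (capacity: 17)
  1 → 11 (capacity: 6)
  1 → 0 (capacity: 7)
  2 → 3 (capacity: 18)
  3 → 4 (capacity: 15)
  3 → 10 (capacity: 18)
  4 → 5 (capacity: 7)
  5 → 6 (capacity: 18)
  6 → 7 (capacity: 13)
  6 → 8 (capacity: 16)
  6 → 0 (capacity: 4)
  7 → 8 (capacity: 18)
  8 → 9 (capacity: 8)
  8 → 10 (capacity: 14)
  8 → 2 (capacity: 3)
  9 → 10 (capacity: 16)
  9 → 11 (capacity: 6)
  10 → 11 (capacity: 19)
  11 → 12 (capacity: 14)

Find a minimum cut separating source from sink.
Min cut value = 14, edges: (11,12)

Min cut value: 14
Partition: S = [0, 1, 2, 3, 4, 5, 6, 7, 8, 9, 10, 11], T = [12]
Cut edges: (11,12)

By max-flow min-cut theorem, max flow = min cut = 14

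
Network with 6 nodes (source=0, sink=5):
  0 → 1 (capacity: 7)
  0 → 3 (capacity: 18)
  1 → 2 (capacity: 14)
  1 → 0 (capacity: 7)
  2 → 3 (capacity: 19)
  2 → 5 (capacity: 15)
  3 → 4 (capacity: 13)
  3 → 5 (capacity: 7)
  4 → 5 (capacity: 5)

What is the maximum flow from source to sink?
Maximum flow = 19

Max flow: 19

Flow assignment:
  0 → 1: 7/7
  0 → 3: 12/18
  1 → 2: 7/14
  2 → 5: 7/15
  3 → 4: 5/13
  3 → 5: 7/7
  4 → 5: 5/5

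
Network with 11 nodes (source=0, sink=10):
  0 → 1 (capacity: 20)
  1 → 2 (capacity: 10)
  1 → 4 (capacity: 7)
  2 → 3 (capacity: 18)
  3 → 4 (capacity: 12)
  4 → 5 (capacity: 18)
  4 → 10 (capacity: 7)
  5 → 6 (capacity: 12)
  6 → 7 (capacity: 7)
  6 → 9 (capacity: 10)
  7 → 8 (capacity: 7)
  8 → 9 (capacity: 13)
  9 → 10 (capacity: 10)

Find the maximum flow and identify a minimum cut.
Max flow = 17, Min cut edges: (4,10), (9,10)

Maximum flow: 17
Minimum cut: (4,10), (9,10)
Partition: S = [0, 1, 2, 3, 4, 5, 6, 7, 8, 9], T = [10]

Max-flow min-cut theorem verified: both equal 17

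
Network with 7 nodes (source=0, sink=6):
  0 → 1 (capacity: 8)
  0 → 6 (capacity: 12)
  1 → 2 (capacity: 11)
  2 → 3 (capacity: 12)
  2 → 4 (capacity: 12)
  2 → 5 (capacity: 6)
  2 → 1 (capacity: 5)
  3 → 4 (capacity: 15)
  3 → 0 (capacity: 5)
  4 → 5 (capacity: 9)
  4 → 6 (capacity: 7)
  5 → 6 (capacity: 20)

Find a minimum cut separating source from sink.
Min cut value = 20, edges: (0,1), (0,6)

Min cut value: 20
Partition: S = [0], T = [1, 2, 3, 4, 5, 6]
Cut edges: (0,1), (0,6)

By max-flow min-cut theorem, max flow = min cut = 20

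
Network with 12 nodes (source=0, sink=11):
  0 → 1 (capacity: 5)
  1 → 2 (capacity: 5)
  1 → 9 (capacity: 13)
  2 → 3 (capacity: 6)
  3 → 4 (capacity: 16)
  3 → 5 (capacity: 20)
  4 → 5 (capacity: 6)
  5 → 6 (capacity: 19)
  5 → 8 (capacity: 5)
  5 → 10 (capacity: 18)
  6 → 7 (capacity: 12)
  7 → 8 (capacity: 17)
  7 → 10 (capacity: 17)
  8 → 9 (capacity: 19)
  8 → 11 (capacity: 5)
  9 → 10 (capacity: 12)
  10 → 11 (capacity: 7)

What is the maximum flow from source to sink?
Maximum flow = 5

Max flow: 5

Flow assignment:
  0 → 1: 5/5
  1 → 9: 5/13
  9 → 10: 5/12
  10 → 11: 5/7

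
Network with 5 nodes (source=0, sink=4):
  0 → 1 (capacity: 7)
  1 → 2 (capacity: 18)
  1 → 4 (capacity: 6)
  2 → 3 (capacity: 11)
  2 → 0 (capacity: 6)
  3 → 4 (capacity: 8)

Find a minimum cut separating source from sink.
Min cut value = 7, edges: (0,1)

Min cut value: 7
Partition: S = [0], T = [1, 2, 3, 4]
Cut edges: (0,1)

By max-flow min-cut theorem, max flow = min cut = 7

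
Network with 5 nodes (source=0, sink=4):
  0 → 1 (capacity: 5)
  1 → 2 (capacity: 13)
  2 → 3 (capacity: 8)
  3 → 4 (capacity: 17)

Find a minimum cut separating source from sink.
Min cut value = 5, edges: (0,1)

Min cut value: 5
Partition: S = [0], T = [1, 2, 3, 4]
Cut edges: (0,1)

By max-flow min-cut theorem, max flow = min cut = 5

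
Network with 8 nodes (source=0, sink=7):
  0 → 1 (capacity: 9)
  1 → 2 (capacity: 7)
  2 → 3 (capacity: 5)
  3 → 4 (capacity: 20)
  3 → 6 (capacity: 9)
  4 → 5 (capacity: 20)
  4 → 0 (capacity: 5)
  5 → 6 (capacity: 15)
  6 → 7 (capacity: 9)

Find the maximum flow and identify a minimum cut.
Max flow = 5, Min cut edges: (2,3)

Maximum flow: 5
Minimum cut: (2,3)
Partition: S = [0, 1, 2], T = [3, 4, 5, 6, 7]

Max-flow min-cut theorem verified: both equal 5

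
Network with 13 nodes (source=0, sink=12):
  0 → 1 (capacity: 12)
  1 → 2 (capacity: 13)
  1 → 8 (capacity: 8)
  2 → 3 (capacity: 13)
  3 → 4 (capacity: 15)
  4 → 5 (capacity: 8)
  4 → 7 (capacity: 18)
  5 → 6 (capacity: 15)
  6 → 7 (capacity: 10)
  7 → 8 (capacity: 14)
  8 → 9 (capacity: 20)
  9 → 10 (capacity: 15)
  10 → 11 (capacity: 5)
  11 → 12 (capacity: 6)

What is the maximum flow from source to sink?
Maximum flow = 5

Max flow: 5

Flow assignment:
  0 → 1: 5/12
  1 → 2: 4/13
  1 → 8: 1/8
  2 → 3: 4/13
  3 → 4: 4/15
  4 → 7: 4/18
  7 → 8: 4/14
  8 → 9: 5/20
  9 → 10: 5/15
  10 → 11: 5/5
  11 → 12: 5/6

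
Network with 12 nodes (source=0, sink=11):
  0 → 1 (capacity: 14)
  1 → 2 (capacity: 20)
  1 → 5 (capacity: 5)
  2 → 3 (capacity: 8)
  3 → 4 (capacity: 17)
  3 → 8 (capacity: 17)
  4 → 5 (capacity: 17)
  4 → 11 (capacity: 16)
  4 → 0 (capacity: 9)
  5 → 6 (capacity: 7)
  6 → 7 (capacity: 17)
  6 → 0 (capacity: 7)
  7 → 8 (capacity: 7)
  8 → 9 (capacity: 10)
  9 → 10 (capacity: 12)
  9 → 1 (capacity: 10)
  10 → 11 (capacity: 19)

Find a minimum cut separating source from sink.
Min cut value = 13, edges: (1,5), (2,3)

Min cut value: 13
Partition: S = [0, 1, 2], T = [3, 4, 5, 6, 7, 8, 9, 10, 11]
Cut edges: (1,5), (2,3)

By max-flow min-cut theorem, max flow = min cut = 13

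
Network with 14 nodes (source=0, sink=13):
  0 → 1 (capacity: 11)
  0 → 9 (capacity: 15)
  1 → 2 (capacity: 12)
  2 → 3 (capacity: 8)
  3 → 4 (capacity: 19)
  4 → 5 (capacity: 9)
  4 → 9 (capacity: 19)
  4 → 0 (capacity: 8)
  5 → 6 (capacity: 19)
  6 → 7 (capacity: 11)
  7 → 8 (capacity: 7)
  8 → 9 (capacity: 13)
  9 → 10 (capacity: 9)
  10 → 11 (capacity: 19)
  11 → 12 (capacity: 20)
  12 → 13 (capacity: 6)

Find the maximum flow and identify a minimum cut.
Max flow = 6, Min cut edges: (12,13)

Maximum flow: 6
Minimum cut: (12,13)
Partition: S = [0, 1, 2, 3, 4, 5, 6, 7, 8, 9, 10, 11, 12], T = [13]

Max-flow min-cut theorem verified: both equal 6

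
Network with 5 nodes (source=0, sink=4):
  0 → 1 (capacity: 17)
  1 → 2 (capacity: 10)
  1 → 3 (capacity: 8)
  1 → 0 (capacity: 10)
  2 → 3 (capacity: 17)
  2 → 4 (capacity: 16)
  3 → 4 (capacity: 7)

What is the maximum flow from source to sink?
Maximum flow = 17

Max flow: 17

Flow assignment:
  0 → 1: 17/17
  1 → 2: 10/10
  1 → 3: 7/8
  2 → 4: 10/16
  3 → 4: 7/7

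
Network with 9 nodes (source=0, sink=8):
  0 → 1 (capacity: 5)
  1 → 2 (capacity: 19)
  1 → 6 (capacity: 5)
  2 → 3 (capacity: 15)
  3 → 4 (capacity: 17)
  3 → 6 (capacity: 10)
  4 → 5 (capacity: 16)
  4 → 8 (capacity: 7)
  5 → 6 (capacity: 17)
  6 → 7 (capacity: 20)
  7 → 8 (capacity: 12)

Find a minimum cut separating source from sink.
Min cut value = 5, edges: (0,1)

Min cut value: 5
Partition: S = [0], T = [1, 2, 3, 4, 5, 6, 7, 8]
Cut edges: (0,1)

By max-flow min-cut theorem, max flow = min cut = 5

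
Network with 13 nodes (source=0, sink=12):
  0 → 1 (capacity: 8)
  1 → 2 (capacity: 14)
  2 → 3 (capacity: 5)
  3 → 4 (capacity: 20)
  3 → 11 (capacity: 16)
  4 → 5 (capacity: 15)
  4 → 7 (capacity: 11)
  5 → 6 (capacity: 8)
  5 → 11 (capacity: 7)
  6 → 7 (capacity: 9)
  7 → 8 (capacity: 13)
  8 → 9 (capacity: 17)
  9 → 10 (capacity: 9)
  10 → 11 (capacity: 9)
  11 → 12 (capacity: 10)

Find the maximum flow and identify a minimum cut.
Max flow = 5, Min cut edges: (2,3)

Maximum flow: 5
Minimum cut: (2,3)
Partition: S = [0, 1, 2], T = [3, 4, 5, 6, 7, 8, 9, 10, 11, 12]

Max-flow min-cut theorem verified: both equal 5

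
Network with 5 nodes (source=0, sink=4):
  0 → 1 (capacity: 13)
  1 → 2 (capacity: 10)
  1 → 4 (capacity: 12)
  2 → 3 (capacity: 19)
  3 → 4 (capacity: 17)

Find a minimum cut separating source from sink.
Min cut value = 13, edges: (0,1)

Min cut value: 13
Partition: S = [0], T = [1, 2, 3, 4]
Cut edges: (0,1)

By max-flow min-cut theorem, max flow = min cut = 13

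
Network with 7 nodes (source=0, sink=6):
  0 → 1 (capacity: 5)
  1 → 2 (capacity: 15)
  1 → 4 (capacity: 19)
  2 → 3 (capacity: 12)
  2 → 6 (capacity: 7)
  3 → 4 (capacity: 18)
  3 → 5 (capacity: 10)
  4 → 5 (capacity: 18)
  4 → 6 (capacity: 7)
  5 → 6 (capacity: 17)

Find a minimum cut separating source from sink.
Min cut value = 5, edges: (0,1)

Min cut value: 5
Partition: S = [0], T = [1, 2, 3, 4, 5, 6]
Cut edges: (0,1)

By max-flow min-cut theorem, max flow = min cut = 5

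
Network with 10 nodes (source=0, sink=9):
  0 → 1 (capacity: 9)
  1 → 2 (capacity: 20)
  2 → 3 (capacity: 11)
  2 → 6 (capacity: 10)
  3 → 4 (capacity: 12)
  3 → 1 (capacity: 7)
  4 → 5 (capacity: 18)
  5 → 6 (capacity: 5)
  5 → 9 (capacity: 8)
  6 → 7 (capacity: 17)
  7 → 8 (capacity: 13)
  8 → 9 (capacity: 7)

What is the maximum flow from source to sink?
Maximum flow = 9

Max flow: 9

Flow assignment:
  0 → 1: 9/9
  1 → 2: 9/20
  2 → 3: 8/11
  2 → 6: 1/10
  3 → 4: 8/12
  4 → 5: 8/18
  5 → 9: 8/8
  6 → 7: 1/17
  7 → 8: 1/13
  8 → 9: 1/7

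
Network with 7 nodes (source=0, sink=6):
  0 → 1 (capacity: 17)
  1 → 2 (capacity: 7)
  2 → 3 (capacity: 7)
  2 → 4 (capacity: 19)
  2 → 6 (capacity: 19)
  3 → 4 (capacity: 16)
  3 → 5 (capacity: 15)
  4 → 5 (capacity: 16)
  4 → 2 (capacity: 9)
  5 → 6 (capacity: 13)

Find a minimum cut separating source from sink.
Min cut value = 7, edges: (1,2)

Min cut value: 7
Partition: S = [0, 1], T = [2, 3, 4, 5, 6]
Cut edges: (1,2)

By max-flow min-cut theorem, max flow = min cut = 7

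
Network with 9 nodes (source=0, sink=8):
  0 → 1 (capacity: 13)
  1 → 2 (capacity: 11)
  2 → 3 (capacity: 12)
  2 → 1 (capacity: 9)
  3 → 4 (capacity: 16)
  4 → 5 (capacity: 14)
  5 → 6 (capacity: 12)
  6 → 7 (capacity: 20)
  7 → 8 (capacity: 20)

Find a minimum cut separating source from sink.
Min cut value = 11, edges: (1,2)

Min cut value: 11
Partition: S = [0, 1], T = [2, 3, 4, 5, 6, 7, 8]
Cut edges: (1,2)

By max-flow min-cut theorem, max flow = min cut = 11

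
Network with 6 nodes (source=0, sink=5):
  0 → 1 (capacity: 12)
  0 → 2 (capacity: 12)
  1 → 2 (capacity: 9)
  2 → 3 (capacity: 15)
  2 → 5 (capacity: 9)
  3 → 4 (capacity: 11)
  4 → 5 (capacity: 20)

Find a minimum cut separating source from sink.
Min cut value = 20, edges: (2,5), (3,4)

Min cut value: 20
Partition: S = [0, 1, 2, 3], T = [4, 5]
Cut edges: (2,5), (3,4)

By max-flow min-cut theorem, max flow = min cut = 20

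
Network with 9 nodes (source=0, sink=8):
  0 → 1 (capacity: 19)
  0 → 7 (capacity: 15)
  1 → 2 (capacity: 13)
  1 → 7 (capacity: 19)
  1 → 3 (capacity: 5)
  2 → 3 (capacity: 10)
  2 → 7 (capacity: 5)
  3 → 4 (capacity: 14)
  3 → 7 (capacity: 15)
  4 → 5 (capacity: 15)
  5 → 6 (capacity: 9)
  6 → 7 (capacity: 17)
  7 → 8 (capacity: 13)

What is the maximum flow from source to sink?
Maximum flow = 13

Max flow: 13

Flow assignment:
  0 → 7: 13/15
  7 → 8: 13/13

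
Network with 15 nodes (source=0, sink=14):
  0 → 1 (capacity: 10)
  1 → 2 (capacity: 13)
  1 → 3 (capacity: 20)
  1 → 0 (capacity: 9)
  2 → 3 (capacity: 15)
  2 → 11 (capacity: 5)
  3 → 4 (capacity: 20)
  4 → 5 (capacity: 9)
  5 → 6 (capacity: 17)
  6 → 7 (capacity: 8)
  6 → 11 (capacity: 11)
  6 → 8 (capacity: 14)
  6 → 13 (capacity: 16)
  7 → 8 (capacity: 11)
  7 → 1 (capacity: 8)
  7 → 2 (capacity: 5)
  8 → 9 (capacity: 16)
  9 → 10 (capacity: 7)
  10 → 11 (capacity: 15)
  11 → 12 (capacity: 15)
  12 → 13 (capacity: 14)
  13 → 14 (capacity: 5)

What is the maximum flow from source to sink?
Maximum flow = 5

Max flow: 5

Flow assignment:
  0 → 1: 5/10
  1 → 2: 5/13
  1 → 3: 5/20
  2 → 11: 5/5
  3 → 4: 5/20
  4 → 5: 5/9
  5 → 6: 5/17
  6 → 7: 5/8
  7 → 1: 5/8
  11 → 12: 5/15
  12 → 13: 5/14
  13 → 14: 5/5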